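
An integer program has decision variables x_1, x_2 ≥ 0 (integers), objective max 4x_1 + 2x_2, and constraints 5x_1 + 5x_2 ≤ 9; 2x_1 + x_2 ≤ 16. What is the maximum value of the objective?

The continuous relaxation peaks at (1.8, 0) with value 7.20; rounding to a feasible lattice point costs some objective.
(x_1,x_2)=(1,0): 5·1+5·0=5≤9, 2·1+1·0=2≤16, objective 4.
(x_1,x_2)=(0,1): 5·0+5·1=5≤9, 2·0+1·1=1≤16, objective 2.
(x_1,x_2)=(0,0): 5·0+5·0=0≤9, 2·0+1·0=0≤16, objective 0.
The best lattice point is (1,0), giving 4.

4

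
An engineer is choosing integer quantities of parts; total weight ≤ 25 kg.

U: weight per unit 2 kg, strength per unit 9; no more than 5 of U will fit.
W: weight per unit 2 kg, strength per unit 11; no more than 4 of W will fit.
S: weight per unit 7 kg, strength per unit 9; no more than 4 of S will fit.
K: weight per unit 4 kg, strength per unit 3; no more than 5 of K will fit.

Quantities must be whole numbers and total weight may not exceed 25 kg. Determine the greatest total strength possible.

98

W has the best ratio (11/2); taking only W gives at most 4×11 = 44 (stopped by the supply cap of 4).
Mixing does better — 5×U, 4×W, and 1×S: weight 25 ≤ 25, strength 5·9 + 4·11 + 1·9 = 98.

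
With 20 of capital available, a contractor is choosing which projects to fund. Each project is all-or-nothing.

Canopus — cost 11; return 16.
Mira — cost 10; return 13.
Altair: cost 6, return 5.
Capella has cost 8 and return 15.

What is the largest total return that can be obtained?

31

Allowing fractional choices, the relaxed optimum would be about 32.3, but projects are indivisible.
Canopus + Altair: cost 11 + 6 = 17 ≤ 20, return 16 + 5 = 21.
Mira + Capella: cost 10 + 8 = 18 ≤ 20, return 13 + 15 = 28.
Canopus + Capella: cost 11 + 8 = 19 ≤ 20, return 16 + 15 = 31.
Best is Canopus and Capella with total return 31.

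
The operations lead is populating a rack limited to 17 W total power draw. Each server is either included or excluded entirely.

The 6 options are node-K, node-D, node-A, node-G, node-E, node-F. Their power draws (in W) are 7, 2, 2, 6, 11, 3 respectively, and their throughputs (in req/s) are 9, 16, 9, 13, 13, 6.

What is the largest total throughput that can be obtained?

Allowing fractional choices, the relaxed optimum would be about 49.1, but servers are indivisible.
node-K + node-D + node-A + node-F: power draw 7 + 2 + 2 + 3 = 14 ≤ 17, throughput 9 + 16 + 9 + 6 = 40.
node-K + node-D + node-A + node-G: power draw 7 + 2 + 2 + 6 = 17 ≤ 17, throughput 9 + 16 + 9 + 13 = 47.
node-D + node-A + node-G + node-F: power draw 2 + 2 + 6 + 3 = 13 ≤ 17, throughput 16 + 9 + 13 + 6 = 44.
Best is node-K, node-D, node-A, and node-G with total throughput 47.

47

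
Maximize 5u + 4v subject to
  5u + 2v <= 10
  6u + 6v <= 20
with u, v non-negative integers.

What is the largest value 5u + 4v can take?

The continuous relaxation peaks at (1.11, 2.22) with value 14.44; rounding to a feasible lattice point costs some objective.
(u,v)=(1,2) is feasible, giving 13.
(u,v)=(0,3) is feasible, giving 12.
Maximum is 13 at (u,v)=(1,2).

13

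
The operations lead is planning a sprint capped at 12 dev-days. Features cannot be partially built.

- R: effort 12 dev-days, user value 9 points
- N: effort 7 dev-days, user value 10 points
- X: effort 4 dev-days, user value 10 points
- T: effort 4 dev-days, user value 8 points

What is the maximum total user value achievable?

This is an integer program with binary decision variables.
Allowing fractional choices, the relaxed optimum would be about 23.7, but features are indivisible.
N + X: effort 7 + 4 = 11 ≤ 12, user value 10 + 10 = 20.
X + T: effort 4 + 4 = 8 ≤ 12, user value 10 + 8 = 18.
N + T: effort 7 + 4 = 11 ≤ 12, user value 10 + 8 = 18.
Best is N and X with total user value 20.

20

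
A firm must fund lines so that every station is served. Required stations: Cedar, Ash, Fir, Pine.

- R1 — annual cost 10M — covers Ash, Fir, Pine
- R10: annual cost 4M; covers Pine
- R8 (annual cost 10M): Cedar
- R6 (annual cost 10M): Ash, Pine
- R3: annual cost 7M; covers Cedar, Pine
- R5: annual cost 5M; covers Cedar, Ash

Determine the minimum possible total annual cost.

15

The greedy cost-per-new-station heuristic would pick R5, R10, and R1 for 19, but a cheaper cover exists.
Choose R1 and R5: together they cover Cedar, Ash, Fir, Pine — every station.
Total annual cost: 10 + 5 = 15.
No cover costs less than 15.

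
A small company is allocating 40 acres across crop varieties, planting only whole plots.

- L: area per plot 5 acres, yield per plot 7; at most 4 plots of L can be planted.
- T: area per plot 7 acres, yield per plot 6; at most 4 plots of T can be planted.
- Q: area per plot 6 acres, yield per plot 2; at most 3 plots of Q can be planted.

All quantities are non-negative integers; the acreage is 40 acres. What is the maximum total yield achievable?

Take 4×L, 2×T, and 1×Q: area 40 ≤ 40, yield 4·7 + 2·6 + 1·2 = 42.
L has the best ratio (7/5) and is taken to its limit of 4; remaining capacity is filled optimally with the others.

42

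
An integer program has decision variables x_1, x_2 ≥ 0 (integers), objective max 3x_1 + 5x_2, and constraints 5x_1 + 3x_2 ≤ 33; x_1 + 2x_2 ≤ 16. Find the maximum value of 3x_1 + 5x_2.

(x_1,x_2)=(2,7): 5·2+3·7=31≤33, 1·2+2·7=16≤16, objective 41.
(x_1,x_2)=(3,6): 5·3+3·6=33≤33, 1·3+2·6=15≤16, objective 39.
(x_1,x_2)=(1,7): 5·1+3·7=26≤33, 1·1+2·7=15≤16, objective 38.
The best lattice point is (2,7), giving 41.

41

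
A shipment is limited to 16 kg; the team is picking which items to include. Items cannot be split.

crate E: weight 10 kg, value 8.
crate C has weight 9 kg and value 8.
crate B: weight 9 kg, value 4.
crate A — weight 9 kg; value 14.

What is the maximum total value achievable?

14

Take crate A: weight 9 ≤ 16, value 14.
No other feasible combination does better.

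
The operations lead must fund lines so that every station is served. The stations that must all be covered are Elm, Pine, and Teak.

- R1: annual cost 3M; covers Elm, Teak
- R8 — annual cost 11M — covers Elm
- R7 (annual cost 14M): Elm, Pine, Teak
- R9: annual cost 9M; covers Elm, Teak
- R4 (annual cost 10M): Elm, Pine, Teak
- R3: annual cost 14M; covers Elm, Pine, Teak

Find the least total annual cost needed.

10

R4 alone covers Elm, Pine, Teak — every station.
Total annual cost: 10.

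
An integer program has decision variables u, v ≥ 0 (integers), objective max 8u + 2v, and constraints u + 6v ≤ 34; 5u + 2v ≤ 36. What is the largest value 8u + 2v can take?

(u,v)=(7,0): 1·7+6·0=7≤34, 5·7+2·0=35≤36, objective 56.
(u,v)=(6,1): 1·6+6·1=12≤34, 5·6+2·1=32≤36, objective 50.
(u,v)=(6,0): 1·6+6·0=6≤34, 5·6+2·0=30≤36, objective 48.
Maximum is 56 at (u,v)=(7,0).

56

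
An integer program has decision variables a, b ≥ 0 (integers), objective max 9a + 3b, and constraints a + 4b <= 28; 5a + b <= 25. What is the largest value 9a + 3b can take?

The continuous relaxation peaks at (3.79, 6.05) with value 52.26; rounding to a feasible lattice point costs some objective.
(a,b)=(4,5) is feasible, giving 51.
(a,b)=(4,4) is feasible, giving 48.
(a,b)=(3,6) is feasible, giving 45.
Maximum is 51 at (a,b)=(4,5).

51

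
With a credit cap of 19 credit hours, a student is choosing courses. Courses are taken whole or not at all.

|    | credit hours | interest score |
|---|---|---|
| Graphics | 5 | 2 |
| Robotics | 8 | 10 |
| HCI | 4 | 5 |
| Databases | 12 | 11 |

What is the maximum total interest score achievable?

17

Allowing fractional choices, the relaxed optimum would be about 21.4, but courses are indivisible.
Robotics + HCI: credit hours 8 + 4 = 12 ≤ 19, interest score 10 + 5 = 15.
HCI + Databases: credit hours 4 + 12 = 16 ≤ 19, interest score 5 + 11 = 16.
Graphics + Robotics + HCI: credit hours 5 + 8 + 4 = 17 ≤ 19, interest score 2 + 10 + 5 = 17.
Best is Graphics, Robotics, and HCI with total interest score 17.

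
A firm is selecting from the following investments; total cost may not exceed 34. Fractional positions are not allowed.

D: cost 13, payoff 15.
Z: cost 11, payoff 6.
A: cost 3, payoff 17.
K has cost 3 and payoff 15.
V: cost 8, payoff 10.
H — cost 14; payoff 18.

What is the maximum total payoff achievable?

65

Allowing fractional choices, the relaxed optimum would be about 66.9, but investments are indivisible.
D + A + K + H: cost 13 + 3 + 3 + 14 = 33 ≤ 34, payoff 15 + 17 + 15 + 18 = 65.
A + K + V + H: cost 3 + 3 + 8 + 14 = 28 ≤ 34, payoff 17 + 15 + 10 + 18 = 60.
D + A + K + V: cost 13 + 3 + 3 + 8 = 27 ≤ 34, payoff 15 + 17 + 15 + 10 = 57.
Best is D, A, K, and H with total payoff 65.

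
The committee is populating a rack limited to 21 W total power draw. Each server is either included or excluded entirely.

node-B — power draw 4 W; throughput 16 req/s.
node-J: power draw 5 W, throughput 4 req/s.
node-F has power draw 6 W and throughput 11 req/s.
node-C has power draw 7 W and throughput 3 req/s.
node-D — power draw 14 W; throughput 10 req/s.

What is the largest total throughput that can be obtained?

31

Allowing fractional choices, the relaxed optimum would be about 35.3, but servers are indivisible.
node-B + node-F + node-C: power draw 4 + 6 + 7 = 17 ≤ 21, throughput 16 + 11 + 3 = 30.
node-B + node-J + node-F: power draw 4 + 5 + 6 = 15 ≤ 21, throughput 16 + 4 + 11 = 31.
Best is node-B, node-J, and node-F with total throughput 31.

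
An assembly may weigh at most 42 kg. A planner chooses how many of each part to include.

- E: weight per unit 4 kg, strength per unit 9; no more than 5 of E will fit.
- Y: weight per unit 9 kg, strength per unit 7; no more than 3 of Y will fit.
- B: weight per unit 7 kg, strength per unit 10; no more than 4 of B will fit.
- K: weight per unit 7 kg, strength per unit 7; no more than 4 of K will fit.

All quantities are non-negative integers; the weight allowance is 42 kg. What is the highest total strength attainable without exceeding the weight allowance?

75

E has the best ratio (9/4); taking only E gives at most 5×9 = 45 (stopped by the supply cap of 5).
Mixing does better — 5×E and 3×B: weight 41 ≤ 42, strength 5·9 + 3·10 = 75.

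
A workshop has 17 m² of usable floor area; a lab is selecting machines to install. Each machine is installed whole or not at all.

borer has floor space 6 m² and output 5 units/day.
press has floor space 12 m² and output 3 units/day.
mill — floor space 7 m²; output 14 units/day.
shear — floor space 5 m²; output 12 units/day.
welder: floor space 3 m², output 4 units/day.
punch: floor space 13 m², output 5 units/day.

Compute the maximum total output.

30

mill + shear + welder: floor space 7 + 5 + 3 = 15 ≤ 17, output 14 + 12 + 4 = 30.
mill + shear: floor space 7 + 5 = 12 ≤ 17, output 14 + 12 = 26.
Best is mill, shear, and welder with total output 30.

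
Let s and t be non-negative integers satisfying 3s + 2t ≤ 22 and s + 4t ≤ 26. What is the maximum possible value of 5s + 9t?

65

(s,t)=(4,5): 3·4+2·5=22≤22, 1·4+4·5=24≤26, objective 65.
(s,t)=(2,6): 3·2+2·6=18≤22, 1·2+4·6=26≤26, objective 64.
(s,t)=(3,5): 3·3+2·5=19≤22, 1·3+4·5=23≤26, objective 60.
(s,t)=(4,4): 3·4+2·4=20≤22, 1·4+4·4=20≤26, objective 56.
The best lattice point is (4,5), giving 65.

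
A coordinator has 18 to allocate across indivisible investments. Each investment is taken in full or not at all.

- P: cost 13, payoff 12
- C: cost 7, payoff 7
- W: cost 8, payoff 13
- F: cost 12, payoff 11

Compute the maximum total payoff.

C + W: cost 7 + 8 = 15 ≤ 18, payoff 7 + 13 = 20.
P: cost 13 ≤ 18, payoff 12.
W: cost 8 ≤ 18, payoff 13.
Best is C and W with total payoff 20.

20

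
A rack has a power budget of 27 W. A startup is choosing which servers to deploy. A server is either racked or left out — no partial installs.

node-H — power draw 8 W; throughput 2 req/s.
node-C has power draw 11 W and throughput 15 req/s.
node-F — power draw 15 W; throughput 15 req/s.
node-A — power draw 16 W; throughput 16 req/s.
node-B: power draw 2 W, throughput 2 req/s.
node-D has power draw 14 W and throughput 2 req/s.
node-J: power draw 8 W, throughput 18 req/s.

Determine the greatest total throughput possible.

36

This is an integer program with binary decision variables.
Take node-A, node-B, and node-J: power draw 16 + 2 + 8 = 26 ≤ 27, throughput 16 + 2 + 18 = 36.
No other feasible combination does better.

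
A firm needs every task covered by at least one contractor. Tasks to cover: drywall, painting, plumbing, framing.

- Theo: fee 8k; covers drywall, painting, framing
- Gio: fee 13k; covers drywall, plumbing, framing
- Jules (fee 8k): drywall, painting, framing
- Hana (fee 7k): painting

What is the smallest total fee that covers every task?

The greedy cost-per-new-task heuristic would pick Theo and Gio for 21, but a cheaper cover exists.
Choose Gio and Hana: together they cover drywall, painting, plumbing, framing — every task.
Total fee: 13 + 7 = 20.
No cover costs less than 20.

20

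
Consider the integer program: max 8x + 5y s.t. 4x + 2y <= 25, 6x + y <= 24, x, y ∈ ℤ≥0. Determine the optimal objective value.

(x,y)=(0,12): 4·0+2·12=24≤25, 6·0+1·12=12≤24, objective 60.
(x,y)=(0,11): 4·0+2·11=22≤25, 6·0+1·11=11≤24, objective 55.
Maximum is 60 at (x,y)=(0,12).

60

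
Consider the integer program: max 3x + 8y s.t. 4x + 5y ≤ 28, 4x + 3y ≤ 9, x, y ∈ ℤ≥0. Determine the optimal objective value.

24

(x,y)=(0,3): 4·0+5·3=15≤28, 4·0+3·3=9≤9, objective 24.
(x,y)=(0,2): 4·0+5·2=10≤28, 4·0+3·2=6≤9, objective 16.
No feasible integer point exceeds 24.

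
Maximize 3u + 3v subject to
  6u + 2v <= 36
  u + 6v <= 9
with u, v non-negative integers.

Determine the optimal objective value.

18

Relaxing integrality, the LP optimum is 19.06 at (u,v) = (5.82, 0.529), which is not an integer point.
(u,v)=(6,0): 6·6+2·0=36≤36, 1·6+6·0=6≤9, objective 18.
(u,v)=(5,0): 6·5+2·0=30≤36, 1·5+6·0=5≤9, objective 15.
The best lattice point is (6,0), giving 18.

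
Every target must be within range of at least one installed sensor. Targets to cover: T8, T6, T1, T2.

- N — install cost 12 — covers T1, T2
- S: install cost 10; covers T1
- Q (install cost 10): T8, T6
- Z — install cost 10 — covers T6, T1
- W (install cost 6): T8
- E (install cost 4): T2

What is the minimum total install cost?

20

Choose Z, W, and E: together they cover T8, T6, T1, T2 — every target.
Total install cost: 10 + 6 + 4 = 20.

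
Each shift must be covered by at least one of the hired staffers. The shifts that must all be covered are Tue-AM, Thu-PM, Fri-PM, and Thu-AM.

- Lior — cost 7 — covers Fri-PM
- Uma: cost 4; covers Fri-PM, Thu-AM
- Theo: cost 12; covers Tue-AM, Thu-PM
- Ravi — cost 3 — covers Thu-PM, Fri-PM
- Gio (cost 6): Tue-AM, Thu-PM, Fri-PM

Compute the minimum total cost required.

The greedy cost-per-new-shift heuristic would pick Ravi, Uma, and Gio for 13, but a cheaper cover exists.
Choose Uma and Gio: together they cover Tue-AM, Thu-PM, Fri-PM, Thu-AM — every shift.
Total cost: 4 + 6 = 10.
No cover costs less than 10.

10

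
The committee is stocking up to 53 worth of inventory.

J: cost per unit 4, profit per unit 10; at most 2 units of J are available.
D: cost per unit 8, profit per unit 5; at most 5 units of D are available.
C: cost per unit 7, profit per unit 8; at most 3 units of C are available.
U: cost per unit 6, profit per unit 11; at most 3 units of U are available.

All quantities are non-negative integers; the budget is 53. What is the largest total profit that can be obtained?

77

2×J, 3×C, and 3×U: cost 47 ≤ 53, profit 2·10 + 3·8 + 3·11 = 77.
2×J, 1×D, 2×C, and 3×U: cost 48 ≤ 53, profit 2·10 + 1·5 + 2·8 + 3·11 = 74.
Best is 77.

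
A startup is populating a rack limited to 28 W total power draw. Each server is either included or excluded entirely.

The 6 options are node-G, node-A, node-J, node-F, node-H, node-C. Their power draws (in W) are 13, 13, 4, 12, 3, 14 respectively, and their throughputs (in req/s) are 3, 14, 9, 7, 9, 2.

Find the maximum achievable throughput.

Take node-A, node-J, and node-H: power draw 13 + 4 + 3 = 20 ≤ 28, throughput 14 + 9 + 9 = 32.
No other feasible combination does better.

32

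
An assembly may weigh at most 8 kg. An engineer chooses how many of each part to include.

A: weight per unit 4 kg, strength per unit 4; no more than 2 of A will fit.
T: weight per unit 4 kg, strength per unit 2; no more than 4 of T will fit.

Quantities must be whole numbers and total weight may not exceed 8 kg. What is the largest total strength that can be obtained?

8

2×A: weight 8 ≤ 8, strength 2·4 = 8.
1×A and 1×T: weight 8 ≤ 8, strength 1·4 + 1·2 = 6.
Best is 8.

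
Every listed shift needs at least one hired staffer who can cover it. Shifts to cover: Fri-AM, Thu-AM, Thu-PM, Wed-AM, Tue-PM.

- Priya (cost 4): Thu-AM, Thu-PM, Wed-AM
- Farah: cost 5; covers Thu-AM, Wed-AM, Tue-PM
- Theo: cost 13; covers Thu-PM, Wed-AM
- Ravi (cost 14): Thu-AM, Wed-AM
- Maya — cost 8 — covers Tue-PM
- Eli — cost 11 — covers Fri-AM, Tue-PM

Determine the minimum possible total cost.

15

This is an integer covering problem.
The greedy cost-per-new-shift heuristic would pick Priya, Farah, and Eli for 20, but a cheaper cover exists.
Choose Priya and Eli: together they cover Fri-AM, Thu-AM, Thu-PM, Wed-AM, Tue-PM — every shift.
Total cost: 4 + 11 = 15.
No cover costs less than 15.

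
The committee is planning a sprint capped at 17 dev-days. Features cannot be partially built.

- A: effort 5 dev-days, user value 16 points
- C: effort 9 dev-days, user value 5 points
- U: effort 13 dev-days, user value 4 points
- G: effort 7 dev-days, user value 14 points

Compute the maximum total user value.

Allowing fractional choices, the relaxed optimum would be about 32.8, but features are indivisible.
A + G: effort 5 + 7 = 12 ≤ 17, user value 16 + 14 = 30.
A + C: effort 5 + 9 = 14 ≤ 17, user value 16 + 5 = 21.
Best is A and G with total user value 30.

30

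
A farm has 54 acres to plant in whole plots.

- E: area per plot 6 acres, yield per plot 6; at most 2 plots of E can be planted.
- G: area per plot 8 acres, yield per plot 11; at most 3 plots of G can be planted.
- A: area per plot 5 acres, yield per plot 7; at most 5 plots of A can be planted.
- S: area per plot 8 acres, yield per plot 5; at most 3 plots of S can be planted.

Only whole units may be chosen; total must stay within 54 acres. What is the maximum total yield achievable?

This is a bounded integer knapsack.
A has the best ratio (7/5); taking only A gives at most 5×7 = 35 (stopped by the supply cap of 5).
Mixing does better — 2×E, 2×G, and 5×A: area 53 ≤ 54, yield 2·6 + 2·11 + 5·7 = 69.

69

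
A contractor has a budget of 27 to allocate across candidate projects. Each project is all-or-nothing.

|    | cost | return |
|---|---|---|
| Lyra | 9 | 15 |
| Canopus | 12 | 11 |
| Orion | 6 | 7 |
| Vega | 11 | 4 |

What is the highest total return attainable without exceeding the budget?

Treat it as a binary knapsack problem.
Lyra + Canopus: cost 9 + 12 = 21 ≤ 27, return 15 + 11 = 26.
Lyra + Canopus + Orion: cost 9 + 12 + 6 = 27 ≤ 27, return 15 + 11 + 7 = 33.
Lyra + Orion + Vega: cost 9 + 6 + 11 = 26 ≤ 27, return 15 + 7 + 4 = 26.
Best is Lyra, Canopus, and Orion with total return 33.

33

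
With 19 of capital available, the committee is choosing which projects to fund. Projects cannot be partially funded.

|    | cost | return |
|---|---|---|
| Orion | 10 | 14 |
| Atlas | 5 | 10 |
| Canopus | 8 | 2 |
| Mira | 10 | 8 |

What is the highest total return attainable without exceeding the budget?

This is a 0-1 knapsack instance.
Allowing fractional choices, the relaxed optimum would be about 27.2, but projects are indivisible.
Atlas + Mira: cost 5 + 10 = 15 ≤ 19, return 10 + 8 = 18.
Orion + Canopus: cost 10 + 8 = 18 ≤ 19, return 14 + 2 = 16.
Orion + Atlas: cost 10 + 5 = 15 ≤ 19, return 14 + 10 = 24.
Best is Orion and Atlas with total return 24.

24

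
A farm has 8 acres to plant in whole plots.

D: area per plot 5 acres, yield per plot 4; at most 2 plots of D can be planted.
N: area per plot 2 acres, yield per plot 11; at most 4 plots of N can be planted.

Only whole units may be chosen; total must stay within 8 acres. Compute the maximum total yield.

Take 4×N: area 8 ≤ 8, yield 4·11 = 44.
N has the best ratio (11/2) and is taken to its limit of 4; remaining capacity is filled optimally with the others.

44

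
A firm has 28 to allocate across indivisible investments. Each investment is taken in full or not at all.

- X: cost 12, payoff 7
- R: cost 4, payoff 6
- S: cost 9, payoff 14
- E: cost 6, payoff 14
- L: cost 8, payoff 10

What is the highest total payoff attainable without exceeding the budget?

S + E + L: cost 9 + 6 + 8 = 23 ≤ 28, payoff 14 + 14 + 10 = 38.
X + S + E: cost 12 + 9 + 6 = 27 ≤ 28, payoff 7 + 14 + 14 = 35.
R + S + E + L: cost 4 + 9 + 6 + 8 = 27 ≤ 28, payoff 6 + 14 + 14 + 10 = 44.
Best is R, S, E, and L with total payoff 44.

44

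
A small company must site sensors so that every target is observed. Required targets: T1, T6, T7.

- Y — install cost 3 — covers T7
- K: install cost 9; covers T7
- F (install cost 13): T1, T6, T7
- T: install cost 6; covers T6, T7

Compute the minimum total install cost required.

13

The greedy cost-per-new-target heuristic would pick Y, T, and F for 22, but a cheaper cover exists.
F alone covers T1, T6, T7 — every target.
Total install cost: 13.
No cover costs less than 13.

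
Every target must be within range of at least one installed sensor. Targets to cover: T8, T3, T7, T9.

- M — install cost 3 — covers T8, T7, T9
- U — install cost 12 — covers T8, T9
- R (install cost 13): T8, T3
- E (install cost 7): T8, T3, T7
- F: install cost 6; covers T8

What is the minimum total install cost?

Choose M and E: together they cover T8, T3, T7, T9 — every target.
Total install cost: 3 + 7 = 10.
No cover costs less than 10.

10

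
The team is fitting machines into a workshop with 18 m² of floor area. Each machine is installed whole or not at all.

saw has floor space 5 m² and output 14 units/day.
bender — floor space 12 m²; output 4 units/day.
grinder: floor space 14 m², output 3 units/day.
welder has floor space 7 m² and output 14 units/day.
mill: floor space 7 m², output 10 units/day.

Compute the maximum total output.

Take saw and welder: floor space 5 + 7 = 12 ≤ 18, output 14 + 14 = 28.
No other feasible combination does better.

28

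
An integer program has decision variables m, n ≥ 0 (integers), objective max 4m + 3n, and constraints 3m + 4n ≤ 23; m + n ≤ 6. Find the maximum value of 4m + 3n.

(m,n)=(6,0): 3·6+4·0=18≤23, 1·6+1·0=6≤6, objective 24.
(m,n)=(5,1): 3·5+4·1=19≤23, 1·5+1·1=6≤6, objective 23.
(m,n)=(5,0): 3·5+4·0=15≤23, 1·5+1·0=5≤6, objective 20.
No feasible integer point exceeds 24.

24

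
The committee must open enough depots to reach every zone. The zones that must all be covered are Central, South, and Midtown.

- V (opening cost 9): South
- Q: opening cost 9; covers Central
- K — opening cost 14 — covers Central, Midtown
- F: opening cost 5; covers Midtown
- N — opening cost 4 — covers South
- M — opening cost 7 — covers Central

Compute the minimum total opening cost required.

Choose F, N, and M: together they cover Central, South, Midtown — every zone.
Total opening cost: 5 + 4 + 7 = 16.
No cover costs less than 16.

16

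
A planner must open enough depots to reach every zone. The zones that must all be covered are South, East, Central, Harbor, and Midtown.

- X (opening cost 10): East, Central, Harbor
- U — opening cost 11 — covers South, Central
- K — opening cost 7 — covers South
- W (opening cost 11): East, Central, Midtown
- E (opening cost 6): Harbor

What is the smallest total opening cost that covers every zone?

Choose K, W, and E: together they cover South, East, Central, Harbor, Midtown — every zone.
Total opening cost: 7 + 11 + 6 = 24.

24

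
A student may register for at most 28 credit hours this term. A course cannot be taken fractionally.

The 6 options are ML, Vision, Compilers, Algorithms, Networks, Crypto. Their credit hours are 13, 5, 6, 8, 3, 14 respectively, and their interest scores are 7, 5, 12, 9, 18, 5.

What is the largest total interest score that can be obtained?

44

ML + Vision + Compilers + Networks: credit hours 13 + 5 + 6 + 3 = 27 ≤ 28, interest score 7 + 5 + 12 + 18 = 42.
Vision + Compilers + Algorithms + Networks: credit hours 5 + 6 + 8 + 3 = 22 ≤ 28, interest score 5 + 12 + 9 + 18 = 44.
Vision + Compilers + Networks + Crypto: credit hours 5 + 6 + 3 + 14 = 28 ≤ 28, interest score 5 + 12 + 18 + 5 = 40.
Best is Vision, Compilers, Algorithms, and Networks with total interest score 44.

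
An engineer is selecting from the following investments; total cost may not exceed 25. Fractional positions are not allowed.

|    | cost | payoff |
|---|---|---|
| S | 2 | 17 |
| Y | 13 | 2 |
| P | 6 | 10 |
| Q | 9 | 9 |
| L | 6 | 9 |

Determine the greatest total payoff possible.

45

S + P + L: cost 2 + 6 + 6 = 14 ≤ 25, payoff 17 + 10 + 9 = 36.
S + P + Q + L: cost 2 + 6 + 9 + 6 = 23 ≤ 25, payoff 17 + 10 + 9 + 9 = 45.
S + P + Q: cost 2 + 6 + 9 = 17 ≤ 25, payoff 17 + 10 + 9 = 36.
Best is S, P, Q, and L with total payoff 45.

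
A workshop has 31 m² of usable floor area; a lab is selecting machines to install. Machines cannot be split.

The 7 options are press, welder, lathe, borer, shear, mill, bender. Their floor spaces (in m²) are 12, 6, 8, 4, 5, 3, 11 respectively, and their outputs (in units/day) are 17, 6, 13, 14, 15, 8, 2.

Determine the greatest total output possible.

60

press + lathe + borer + shear: floor space 12 + 8 + 4 + 5 = 29 ≤ 31, output 17 + 13 + 14 + 15 = 59.
press + welder + borer + shear + mill: floor space 12 + 6 + 4 + 5 + 3 = 30 ≤ 31, output 17 + 6 + 14 + 15 + 8 = 60.
welder + lathe + borer + shear + mill: floor space 6 + 8 + 4 + 5 + 3 = 26 ≤ 31, output 6 + 13 + 14 + 15 + 8 = 56.
Best is press, welder, borer, shear, and mill with total output 60.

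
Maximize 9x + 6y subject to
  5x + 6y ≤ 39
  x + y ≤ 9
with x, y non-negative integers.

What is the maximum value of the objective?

63

(x,y)=(7,0): 5·7+6·0=35≤39, 1·7+1·0=7≤9, objective 63.
(x,y)=(6,1): 5·6+6·1=36≤39, 1·6+1·1=7≤9, objective 60.
(x,y)=(6,0): 5·6+6·0=30≤39, 1·6+1·0=6≤9, objective 54.
Maximum is 63 at (x,y)=(7,0).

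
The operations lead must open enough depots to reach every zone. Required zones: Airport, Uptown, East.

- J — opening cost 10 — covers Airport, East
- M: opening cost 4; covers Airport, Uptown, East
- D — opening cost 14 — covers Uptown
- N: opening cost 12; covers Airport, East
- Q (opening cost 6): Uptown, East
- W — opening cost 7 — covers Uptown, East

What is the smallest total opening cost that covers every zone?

4

M alone covers Airport, Uptown, East — every zone.
Total opening cost: 4.
No cover costs less than 4.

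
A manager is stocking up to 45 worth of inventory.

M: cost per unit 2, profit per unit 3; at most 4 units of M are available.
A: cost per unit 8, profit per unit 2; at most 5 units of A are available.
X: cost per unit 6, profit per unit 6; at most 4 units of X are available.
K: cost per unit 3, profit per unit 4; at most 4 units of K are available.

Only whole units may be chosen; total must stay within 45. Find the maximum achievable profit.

52

This is a bounded integer knapsack.
M has the best ratio (3/2); taking only M gives at most 4×3 = 12 (stopped by the supply cap of 4).
Mixing does better — 4×M, 4×X, and 4×K: cost 44 ≤ 45, profit 4·3 + 4·6 + 4·4 = 52.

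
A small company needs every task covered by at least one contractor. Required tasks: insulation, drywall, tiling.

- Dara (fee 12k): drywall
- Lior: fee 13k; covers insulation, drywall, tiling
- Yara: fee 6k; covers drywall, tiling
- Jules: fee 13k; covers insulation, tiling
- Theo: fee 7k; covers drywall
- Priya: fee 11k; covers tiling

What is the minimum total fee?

13

The greedy cost-per-new-task heuristic would pick Yara and Lior for 19, but a cheaper cover exists.
Lior alone covers insulation, drywall, tiling — every task.
Total fee: 13.
No cover costs less than 13.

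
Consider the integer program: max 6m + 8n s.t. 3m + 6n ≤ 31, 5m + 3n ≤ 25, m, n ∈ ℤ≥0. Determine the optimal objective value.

Relaxing integrality, the LP optimum is 46.76 at (m,n) = (2.71, 3.81), which is not an integer point.
(m,n)=(2,4): 3·2+6·4=30≤31, 5·2+3·4=22≤25, objective 44.
(m,n)=(3,3): 3·3+6·3=27≤31, 5·3+3·3=24≤25, objective 42.
(m,n)=(1,4): 3·1+6·4=27≤31, 5·1+3·4=17≤25, objective 38.
Maximum is 44 at (m,n)=(2,4).

44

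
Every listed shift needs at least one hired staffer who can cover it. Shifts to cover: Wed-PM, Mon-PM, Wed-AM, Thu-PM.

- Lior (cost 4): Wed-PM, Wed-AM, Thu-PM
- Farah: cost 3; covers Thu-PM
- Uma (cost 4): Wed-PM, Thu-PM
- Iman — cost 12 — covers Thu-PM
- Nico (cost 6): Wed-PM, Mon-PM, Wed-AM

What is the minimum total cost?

The greedy cost-per-new-shift heuristic would pick Lior and Nico for 10, but a cheaper cover exists.
Choose Farah and Nico: together they cover Wed-PM, Mon-PM, Wed-AM, Thu-PM — every shift.
Total cost: 3 + 6 = 9.
No cover costs less than 9.

9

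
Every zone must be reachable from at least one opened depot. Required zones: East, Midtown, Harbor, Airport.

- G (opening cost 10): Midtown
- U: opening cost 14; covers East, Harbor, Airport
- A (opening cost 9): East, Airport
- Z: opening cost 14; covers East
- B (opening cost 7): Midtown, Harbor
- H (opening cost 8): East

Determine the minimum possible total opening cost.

This is a weighted set-cover instance.
Choose A and B: together they cover East, Midtown, Harbor, Airport — every zone.
Total opening cost: 9 + 7 = 16.
No cover costs less than 16.

16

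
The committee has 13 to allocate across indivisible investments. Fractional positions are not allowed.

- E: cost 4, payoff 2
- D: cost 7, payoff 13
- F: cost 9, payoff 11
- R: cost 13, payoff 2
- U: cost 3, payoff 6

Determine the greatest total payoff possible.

19

Treat it as a binary knapsack problem.
Allowing fractional choices, the relaxed optimum would be about 22.7, but investments are indivisible.
F + U: cost 9 + 3 = 12 ≤ 13, payoff 11 + 6 = 17.
D + U: cost 7 + 3 = 10 ≤ 13, payoff 13 + 6 = 19.
E + D: cost 4 + 7 = 11 ≤ 13, payoff 2 + 13 = 15.
Best is D and U with total payoff 19.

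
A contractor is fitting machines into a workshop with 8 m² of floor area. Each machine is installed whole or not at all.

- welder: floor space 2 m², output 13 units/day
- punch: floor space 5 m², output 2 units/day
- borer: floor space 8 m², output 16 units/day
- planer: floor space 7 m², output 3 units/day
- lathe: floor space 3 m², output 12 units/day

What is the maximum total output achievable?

welder + punch: floor space 2 + 5 = 7 ≤ 8, output 13 + 2 = 15.
borer: floor space 8 ≤ 8, output 16.
welder + lathe: floor space 2 + 3 = 5 ≤ 8, output 13 + 12 = 25.
Best is welder and lathe with total output 25.

25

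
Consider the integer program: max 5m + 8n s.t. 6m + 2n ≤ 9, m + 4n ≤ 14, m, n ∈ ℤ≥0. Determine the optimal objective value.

(m,n)=(0,3): 6·0+2·3=6≤9, 1·0+4·3=12≤14, objective 24.
(m,n)=(0,2): 6·0+2·2=4≤9, 1·0+4·2=8≤14, objective 16.
The best lattice point is (0,3), giving 24.

24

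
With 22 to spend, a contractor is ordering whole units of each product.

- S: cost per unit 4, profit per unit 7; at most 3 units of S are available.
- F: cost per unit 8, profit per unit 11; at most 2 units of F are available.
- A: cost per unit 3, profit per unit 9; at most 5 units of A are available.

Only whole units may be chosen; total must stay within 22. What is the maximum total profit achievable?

52

2×S and 4×A: cost 20 ≤ 22, profit 2·7 + 4·9 = 50.
1×S and 5×A: cost 19 ≤ 22, profit 1·7 + 5·9 = 52.
Best is 52.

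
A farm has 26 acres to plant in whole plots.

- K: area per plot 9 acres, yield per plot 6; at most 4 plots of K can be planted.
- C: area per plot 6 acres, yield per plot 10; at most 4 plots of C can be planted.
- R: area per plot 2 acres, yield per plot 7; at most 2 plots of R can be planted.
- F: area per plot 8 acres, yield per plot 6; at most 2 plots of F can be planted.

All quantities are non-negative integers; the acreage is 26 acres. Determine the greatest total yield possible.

47

R has the best ratio (7/2); taking only R gives at most 2×7 = 14 (stopped by the supply cap of 2).
Mixing does better — 4×C and 1×R: area 26 ≤ 26, yield 4·10 + 1·7 = 47.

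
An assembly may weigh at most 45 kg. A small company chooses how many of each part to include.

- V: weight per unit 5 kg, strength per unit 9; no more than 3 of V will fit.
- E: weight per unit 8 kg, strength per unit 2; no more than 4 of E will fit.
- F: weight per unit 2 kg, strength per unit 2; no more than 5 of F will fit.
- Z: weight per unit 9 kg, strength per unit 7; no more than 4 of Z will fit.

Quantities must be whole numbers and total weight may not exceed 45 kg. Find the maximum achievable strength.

This is a bounded integer knapsack.
3×V, 5×F, and 2×Z: weight 43 ≤ 45, strength 3·9 + 5·2 + 2·7 = 51.
3×V, 1×F, and 3×Z: weight 44 ≤ 45, strength 3·9 + 1·2 + 3·7 = 50.
Best is 51.

51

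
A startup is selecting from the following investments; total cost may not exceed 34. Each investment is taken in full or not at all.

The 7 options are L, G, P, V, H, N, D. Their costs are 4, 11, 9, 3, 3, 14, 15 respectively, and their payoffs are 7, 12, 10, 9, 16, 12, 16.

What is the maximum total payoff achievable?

L + G + P + V + H: cost 4 + 11 + 9 + 3 + 3 = 30 ≤ 34, payoff 7 + 12 + 10 + 9 + 16 = 54.
L + P + V + H + N: cost 4 + 9 + 3 + 3 + 14 = 33 ≤ 34, payoff 7 + 10 + 9 + 16 + 12 = 54.
L + P + V + H + D: cost 4 + 9 + 3 + 3 + 15 = 34 ≤ 34, payoff 7 + 10 + 9 + 16 + 16 = 58.
Best is L, P, V, H, and D with total payoff 58.

58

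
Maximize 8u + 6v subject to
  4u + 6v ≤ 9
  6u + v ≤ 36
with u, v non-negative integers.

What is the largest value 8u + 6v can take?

(u,v)=(2,0): 4·2+6·0=8≤9, 6·2+1·0=12≤36, objective 16.
(u,v)=(1,0): 4·1+6·0=4≤9, 6·1+1·0=6≤36, objective 8.
Maximum is 16 at (u,v)=(2,0).

16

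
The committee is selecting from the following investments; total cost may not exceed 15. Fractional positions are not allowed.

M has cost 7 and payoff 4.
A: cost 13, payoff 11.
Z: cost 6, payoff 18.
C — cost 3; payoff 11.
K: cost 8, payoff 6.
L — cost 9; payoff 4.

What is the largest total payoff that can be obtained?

Allowing fractional choices, the relaxed optimum would be about 34.1, but investments are indivisible.
Z + K: cost 6 + 8 = 14 ≤ 15, payoff 18 + 6 = 24.
Z + C: cost 6 + 3 = 9 ≤ 15, payoff 18 + 11 = 29.
M + Z: cost 7 + 6 = 13 ≤ 15, payoff 4 + 18 = 22.
Best is Z and C with total payoff 29.

29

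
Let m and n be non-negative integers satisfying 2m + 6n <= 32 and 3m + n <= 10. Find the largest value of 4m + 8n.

44

Relaxing integrality, the LP optimum is 45.00 at (m,n) = (1.75, 4.75), which is not an integer point.
(m,n)=(1,5): 2·1+6·5=32≤32, 3·1+1·5=8≤10, objective 44.
(m,n)=(2,4): 2·2+6·4=28≤32, 3·2+1·4=10≤10, objective 40.
(m,n)=(0,5): 2·0+6·5=30≤32, 3·0+1·5=5≤10, objective 40.
(m,n)=(1,4): 2·1+6·4=26≤32, 3·1+1·4=7≤10, objective 36.
The best lattice point is (1,5), giving 44.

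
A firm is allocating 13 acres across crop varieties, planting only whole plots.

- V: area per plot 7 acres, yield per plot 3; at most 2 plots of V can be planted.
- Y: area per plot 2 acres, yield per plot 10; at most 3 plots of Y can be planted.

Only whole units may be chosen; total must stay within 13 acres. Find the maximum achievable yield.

This is a bounded integer knapsack.
Y has the best ratio (10/2); taking only Y gives at most 3×10 = 30 (stopped by the supply cap of 3).
Mixing does better — 1×V and 3×Y: area 13 ≤ 13, yield 1·3 + 3·10 = 33.

33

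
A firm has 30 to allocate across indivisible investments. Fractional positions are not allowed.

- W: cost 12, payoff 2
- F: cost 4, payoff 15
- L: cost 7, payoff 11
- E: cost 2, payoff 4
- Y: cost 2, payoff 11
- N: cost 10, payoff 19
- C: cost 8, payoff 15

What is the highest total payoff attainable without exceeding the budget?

64

Allowing fractional choices, the relaxed optimum would be about 70.3, but investments are indivisible.
F + E + Y + N + C: cost 4 + 2 + 2 + 10 + 8 = 26 ≤ 30, payoff 15 + 4 + 11 + 19 + 15 = 64.
F + Y + N + C: cost 4 + 2 + 10 + 8 = 24 ≤ 30, payoff 15 + 11 + 19 + 15 = 60.
Best is F, E, Y, N, and C with total payoff 64.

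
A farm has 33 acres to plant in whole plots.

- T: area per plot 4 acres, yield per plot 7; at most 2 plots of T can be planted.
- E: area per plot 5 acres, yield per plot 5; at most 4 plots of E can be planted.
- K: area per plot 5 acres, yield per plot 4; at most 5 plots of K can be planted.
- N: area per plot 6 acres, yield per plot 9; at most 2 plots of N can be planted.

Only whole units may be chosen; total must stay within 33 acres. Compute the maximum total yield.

42

This is a bounded integer knapsack.
2×T, 2×E, and 2×N: area 30 ≤ 33, yield 2·7 + 2·5 + 2·9 = 42.
2×T, 1×E, 1×K, and 2×N: area 30 ≤ 33, yield 2·7 + 1·5 + 1·4 + 2·9 = 41.
Best is 42.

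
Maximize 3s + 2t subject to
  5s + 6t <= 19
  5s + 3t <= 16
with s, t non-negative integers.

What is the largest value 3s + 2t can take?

9

(s,t)=(3,0): 5·3+6·0=15≤19, 5·3+3·0=15≤16, objective 9.
(s,t)=(2,1): 5·2+6·1=16≤19, 5·2+3·1=13≤16, objective 8.
(s,t)=(1,2): 5·1+6·2=17≤19, 5·1+3·2=11≤16, objective 7.
No feasible integer point exceeds 9.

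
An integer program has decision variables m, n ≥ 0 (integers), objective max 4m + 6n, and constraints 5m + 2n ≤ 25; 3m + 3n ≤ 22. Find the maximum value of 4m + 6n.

42

(m,n)=(0,7): 5·0+2·7=14≤25, 3·0+3·7=21≤22, objective 42.
(m,n)=(1,6): 5·1+2·6=17≤25, 3·1+3·6=21≤22, objective 40.
(m,n)=(0,6): 5·0+2·6=12≤25, 3·0+3·6=18≤22, objective 36.
No feasible integer point exceeds 42.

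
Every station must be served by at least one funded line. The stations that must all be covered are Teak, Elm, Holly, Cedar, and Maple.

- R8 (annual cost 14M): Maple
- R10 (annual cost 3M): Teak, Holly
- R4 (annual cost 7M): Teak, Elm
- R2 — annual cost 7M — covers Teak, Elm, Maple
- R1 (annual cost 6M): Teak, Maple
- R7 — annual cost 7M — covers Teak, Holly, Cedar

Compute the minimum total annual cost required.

Choose R2 and R7: together they cover Teak, Elm, Holly, Cedar, Maple — every station.
Total annual cost: 7 + 7 = 14.

14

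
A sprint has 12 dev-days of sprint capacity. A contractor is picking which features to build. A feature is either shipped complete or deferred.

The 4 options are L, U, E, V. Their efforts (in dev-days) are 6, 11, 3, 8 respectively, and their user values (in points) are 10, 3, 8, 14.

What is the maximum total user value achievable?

22

This is an integer program with binary decision variables.
L + E: effort 6 + 3 = 9 ≤ 12, user value 10 + 8 = 18.
E + V: effort 3 + 8 = 11 ≤ 12, user value 8 + 14 = 22.
V: effort 8 ≤ 12, user value 14.
Best is E and V with total user value 22.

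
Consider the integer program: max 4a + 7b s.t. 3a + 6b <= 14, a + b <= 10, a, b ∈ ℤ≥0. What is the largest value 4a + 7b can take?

(a,b)=(4,0) is feasible, giving 16.
(a,b)=(3,0) is feasible, giving 12.
Maximum is 16 at (a,b)=(4,0).

16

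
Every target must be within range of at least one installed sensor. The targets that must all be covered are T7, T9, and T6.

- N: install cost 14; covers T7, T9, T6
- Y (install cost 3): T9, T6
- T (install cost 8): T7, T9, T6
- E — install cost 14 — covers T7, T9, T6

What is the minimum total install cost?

8

This is a weighted set-cover instance.
The greedy cost-per-new-target heuristic would pick Y and T for 11, but a cheaper cover exists.
T alone covers T7, T9, T6 — every target.
Total install cost: 8.
No cover costs less than 8.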